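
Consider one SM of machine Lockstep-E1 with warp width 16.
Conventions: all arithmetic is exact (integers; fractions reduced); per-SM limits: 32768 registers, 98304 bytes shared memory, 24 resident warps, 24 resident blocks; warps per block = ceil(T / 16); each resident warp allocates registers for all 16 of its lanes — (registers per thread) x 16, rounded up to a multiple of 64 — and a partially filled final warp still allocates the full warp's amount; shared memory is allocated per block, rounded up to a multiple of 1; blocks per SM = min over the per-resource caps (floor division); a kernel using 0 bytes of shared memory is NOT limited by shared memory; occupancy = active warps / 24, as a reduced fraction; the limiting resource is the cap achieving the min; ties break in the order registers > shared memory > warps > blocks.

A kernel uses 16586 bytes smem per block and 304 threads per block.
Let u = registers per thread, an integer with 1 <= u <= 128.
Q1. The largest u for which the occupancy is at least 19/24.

Answer: u = 104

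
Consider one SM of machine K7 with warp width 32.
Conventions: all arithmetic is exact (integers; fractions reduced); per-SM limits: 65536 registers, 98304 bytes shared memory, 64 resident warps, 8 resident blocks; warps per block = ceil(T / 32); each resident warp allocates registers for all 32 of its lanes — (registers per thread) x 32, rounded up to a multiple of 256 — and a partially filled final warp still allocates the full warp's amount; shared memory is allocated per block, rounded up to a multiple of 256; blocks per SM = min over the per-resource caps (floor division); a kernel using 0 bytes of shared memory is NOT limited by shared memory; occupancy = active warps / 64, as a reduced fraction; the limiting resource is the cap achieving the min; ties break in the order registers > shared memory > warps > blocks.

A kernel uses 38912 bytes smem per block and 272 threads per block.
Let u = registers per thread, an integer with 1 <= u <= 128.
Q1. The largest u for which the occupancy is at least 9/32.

Answer: u = 112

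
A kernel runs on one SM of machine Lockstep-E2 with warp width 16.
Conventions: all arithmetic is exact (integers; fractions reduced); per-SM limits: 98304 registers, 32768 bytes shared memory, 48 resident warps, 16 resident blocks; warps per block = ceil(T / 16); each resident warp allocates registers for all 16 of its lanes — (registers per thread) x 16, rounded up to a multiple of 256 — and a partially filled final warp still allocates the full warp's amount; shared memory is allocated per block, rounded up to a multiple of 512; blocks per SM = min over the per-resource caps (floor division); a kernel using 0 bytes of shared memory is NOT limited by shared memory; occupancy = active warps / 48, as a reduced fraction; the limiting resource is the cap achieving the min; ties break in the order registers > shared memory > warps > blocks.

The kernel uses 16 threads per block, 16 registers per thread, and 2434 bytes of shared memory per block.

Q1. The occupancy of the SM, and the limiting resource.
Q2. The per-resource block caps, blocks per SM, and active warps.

Answer: occupancy 1/4, limited by shared memory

registers: 384 blocks
shared memory: 12 blocks
warps: 48 blocks
blocks: 16 blocks

Answer: 12 blocks, 12 active warps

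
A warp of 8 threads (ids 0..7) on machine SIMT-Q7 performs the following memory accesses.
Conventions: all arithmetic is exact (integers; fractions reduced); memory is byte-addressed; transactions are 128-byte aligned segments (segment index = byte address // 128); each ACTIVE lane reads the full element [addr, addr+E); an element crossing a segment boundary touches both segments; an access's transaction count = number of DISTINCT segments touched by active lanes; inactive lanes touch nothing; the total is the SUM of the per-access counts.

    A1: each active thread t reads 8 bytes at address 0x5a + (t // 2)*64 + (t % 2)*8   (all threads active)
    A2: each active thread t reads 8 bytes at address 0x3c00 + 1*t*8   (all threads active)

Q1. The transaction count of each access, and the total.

A1: 3 transactions
A2: 1 transaction

Answer: 3,1; total 4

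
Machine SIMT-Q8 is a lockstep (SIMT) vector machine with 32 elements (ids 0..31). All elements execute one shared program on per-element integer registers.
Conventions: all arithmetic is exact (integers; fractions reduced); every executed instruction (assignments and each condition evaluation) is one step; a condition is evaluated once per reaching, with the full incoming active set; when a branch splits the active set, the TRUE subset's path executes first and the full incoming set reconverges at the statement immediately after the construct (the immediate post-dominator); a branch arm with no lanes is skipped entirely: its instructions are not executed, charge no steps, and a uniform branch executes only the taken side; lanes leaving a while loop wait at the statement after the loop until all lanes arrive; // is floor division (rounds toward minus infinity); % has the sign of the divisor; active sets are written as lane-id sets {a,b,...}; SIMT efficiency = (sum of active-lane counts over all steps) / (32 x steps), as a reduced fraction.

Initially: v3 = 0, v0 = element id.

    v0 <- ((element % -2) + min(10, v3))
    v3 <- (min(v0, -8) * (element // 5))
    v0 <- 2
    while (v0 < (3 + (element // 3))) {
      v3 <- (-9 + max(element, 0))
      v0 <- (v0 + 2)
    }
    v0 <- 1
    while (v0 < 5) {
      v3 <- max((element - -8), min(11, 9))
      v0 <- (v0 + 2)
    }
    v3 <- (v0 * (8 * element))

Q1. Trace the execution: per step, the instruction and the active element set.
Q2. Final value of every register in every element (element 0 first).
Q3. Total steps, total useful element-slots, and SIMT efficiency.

step 0: v0 <- ((element % -2) + min(10, v3)) {0,1,2,3,4,5,6,7,8,9,10,11,12,13,14,15,16,17,18,19,20,21,22,23,24,25,26,27,28,29,30,31}
step 1: v3 <- (min(v0, -8) * (element // 5)) {0,1,2,3,4,5,6,7,8,9,10,11,12,13,14,15,16,17,18,19,20,21,22,23,24,25,26,27,28,29,30,31}
step 2: v0 <- 2                      {0,1,2,3,4,5,6,7,8,9,10,11,12,13,14,15,16,17,18,19,20,21,22,23,24,25,26,27,28,29,30,31}
step 3: eval (v0 < (3 + (element // 3))) {0,1,2,3,4,5,6,7,8,9,10,11,12,13,14,15,16,17,18,19,20,21,22,23,24,25,26,27,28,29,30,31}
step 4: v3 <- (-9 + max(element, 0)) {0,1,2,3,4,5,6,7,8,9,10,11,12,13,14,15,16,17,18,19,20,21,22,23,24,25,26,27,28,29,30,31}
step 5: v0 <- (v0 + 2)               {0,1,2,3,4,5,6,7,8,9,10,11,12,13,14,15,16,17,18,19,20,21,22,23,24,25,26,27,28,29,30,31}
step 6: eval (v0 < (3 + (element // 3))) {0,1,2,3,4,5,6,7,8,9,10,11,12,13,14,15,16,17,18,19,20,21,22,23,24,25,26,27,28,29,30,31}
step 7: v3 <- (-9 + max(element, 0)) {6,7,8,9,10,11,12,13,14,15,16,17,18,19,20,21,22,23,24,25,26,27,28,29,30,31}
step 8: v0 <- (v0 + 2)               {6,7,8,9,10,11,12,13,14,15,16,17,18,19,20,21,22,23,24,25,26,27,28,29,30,31}
step 9: eval (v0 < (3 + (element // 3))) {6,7,8,9,10,11,12,13,14,15,16,17,18,19,20,21,22,23,24,25,26,27,28,29,30,31}
step 10: v3 <- (-9 + max(element, 0)) {12,13,14,15,16,17,18,19,20,21,22,23,24,25,26,27,28,29,30,31}
step 11: v0 <- (v0 + 2)               {12,13,14,15,16,17,18,19,20,21,22,23,24,25,26,27,28,29,30,31}
step 12: eval (v0 < (3 + (element // 3))) {12,13,14,15,16,17,18,19,20,21,22,23,24,25,26,27,28,29,30,31}
step 13: v3 <- (-9 + max(element, 0)) {18,19,20,21,22,23,24,25,26,27,28,29,30,31}
step 14: v0 <- (v0 + 2)               {18,19,20,21,22,23,24,25,26,27,28,29,30,31}
step 15: eval (v0 < (3 + (element // 3))) {18,19,20,21,22,23,24,25,26,27,28,29,30,31}
step 16: v3 <- (-9 + max(element, 0)) {24,25,26,27,28,29,30,31}
step 17: v0 <- (v0 + 2)               {24,25,26,27,28,29,30,31}
step 18: eval (v0 < (3 + (element // 3))) {24,25,26,27,28,29,30,31}
step 19: v3 <- (-9 + max(element, 0)) {30,31}
step 20: v0 <- (v0 + 2)               {30,31}
step 21: eval (v0 < (3 + (element // 3))) {30,31}
step 22: v0 <- 1                      {0,1,2,3,4,5,6,7,8,9,10,11,12,13,14,15,16,17,18,19,20,21,22,23,24,25,26,27,28,29,30,31}
step 23: eval (v0 < 5)                {0,1,2,3,4,5,6,7,8,9,10,11,12,13,14,15,16,17,18,19,20,21,22,23,24,25,26,27,28,29,30,31}
step 24: v3 <- max((element - -8), min(11, 9)) {0,1,2,3,4,5,6,7,8,9,10,11,12,13,14,15,16,17,18,19,20,21,22,23,24,25,26,27,28,29,30,31}
step 25: v0 <- (v0 + 2)               {0,1,2,3,4,5,6,7,8,9,10,11,12,13,14,15,16,17,18,19,20,21,22,23,24,25,26,27,28,29,30,31}
step 26: eval (v0 < 5)                {0,1,2,3,4,5,6,7,8,9,10,11,12,13,14,15,16,17,18,19,20,21,22,23,24,25,26,27,28,29,30,31}
step 27: v3 <- max((element - -8), min(11, 9)) {0,1,2,3,4,5,6,7,8,9,10,11,12,13,14,15,16,17,18,19,20,21,22,23,24,25,26,27,28,29,30,31}
step 28: v0 <- (v0 + 2)               {0,1,2,3,4,5,6,7,8,9,10,11,12,13,14,15,16,17,18,19,20,21,22,23,24,25,26,27,28,29,30,31}
step 29: eval (v0 < 5)                {0,1,2,3,4,5,6,7,8,9,10,11,12,13,14,15,16,17,18,19,20,21,22,23,24,25,26,27,28,29,30,31}
step 30: v3 <- (v0 * (8 * element))   {0,1,2,3,4,5,6,7,8,9,10,11,12,13,14,15,16,17,18,19,20,21,22,23,24,25,26,27,28,29,30,31}

Answer: 31 steps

v3: 0,40,80,120,160,200,240,280,320,360,400,440,480,520,560,600,640,680,720,760,800,840,880,920,960,1000,1040,1080,1120,1160,1200,1240
v0: 5,5,5,5,5,5,5,5,5,5,5,5,5,5,5,5,5,5,5,5,5,5,5,5,5,5,5,5,5,5,5,5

steps = 31; useful = 722; efficiency = 722/992 = 361/496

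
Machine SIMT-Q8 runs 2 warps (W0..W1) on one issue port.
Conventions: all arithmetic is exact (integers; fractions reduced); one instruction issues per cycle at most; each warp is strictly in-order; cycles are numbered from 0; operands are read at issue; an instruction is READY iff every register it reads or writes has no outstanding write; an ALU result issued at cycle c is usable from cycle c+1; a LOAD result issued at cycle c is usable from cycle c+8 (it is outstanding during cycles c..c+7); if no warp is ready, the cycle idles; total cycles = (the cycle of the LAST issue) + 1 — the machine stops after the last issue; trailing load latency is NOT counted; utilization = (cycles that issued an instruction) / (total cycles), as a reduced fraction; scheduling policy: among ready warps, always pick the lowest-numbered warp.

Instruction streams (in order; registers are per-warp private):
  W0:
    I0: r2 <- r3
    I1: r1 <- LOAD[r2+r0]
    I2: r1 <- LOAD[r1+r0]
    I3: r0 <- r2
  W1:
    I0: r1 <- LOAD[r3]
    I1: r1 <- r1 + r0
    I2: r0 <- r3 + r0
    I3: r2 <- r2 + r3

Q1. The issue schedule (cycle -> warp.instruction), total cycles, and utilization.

cycle 0: W0.I0
cycle 1: W0.I1
cycle 2: W1.I0
cycle 3: idle
cycle 4: idle
cycle 5: idle
cycle 6: idle
cycle 7: idle
cycle 8: idle
cycle 9: W0.I2
cycle 10: W0.I3
cycle 11: W1.I1
cycle 12: W1.I2
cycle 13: W1.I3

Answer: 14 cycles, utilization 4/7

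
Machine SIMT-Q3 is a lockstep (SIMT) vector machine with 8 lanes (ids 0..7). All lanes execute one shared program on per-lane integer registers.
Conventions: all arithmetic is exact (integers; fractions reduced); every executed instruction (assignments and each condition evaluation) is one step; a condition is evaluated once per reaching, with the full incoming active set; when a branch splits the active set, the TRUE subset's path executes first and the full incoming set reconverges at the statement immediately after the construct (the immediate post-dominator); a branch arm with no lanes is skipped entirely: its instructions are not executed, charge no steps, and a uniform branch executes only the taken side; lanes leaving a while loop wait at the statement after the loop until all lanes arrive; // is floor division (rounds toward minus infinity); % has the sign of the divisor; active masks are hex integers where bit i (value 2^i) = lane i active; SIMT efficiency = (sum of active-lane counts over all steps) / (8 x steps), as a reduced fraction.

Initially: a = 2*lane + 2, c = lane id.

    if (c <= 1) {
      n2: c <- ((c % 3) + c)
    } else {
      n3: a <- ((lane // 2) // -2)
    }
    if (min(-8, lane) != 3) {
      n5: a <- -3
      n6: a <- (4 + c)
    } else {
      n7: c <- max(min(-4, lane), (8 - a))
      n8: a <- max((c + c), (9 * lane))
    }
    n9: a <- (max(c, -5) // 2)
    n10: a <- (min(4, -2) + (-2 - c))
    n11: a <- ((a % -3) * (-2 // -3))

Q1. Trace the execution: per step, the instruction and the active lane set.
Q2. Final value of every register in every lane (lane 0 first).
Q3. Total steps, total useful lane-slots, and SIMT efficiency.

step 0: eval (c <= 1)                0xff
step 1: c <- ((c % 3) + c)           0x03
step 2: a <- ((lane // 2) // -2)     0xfc
step 3: eval (min(-8, lane) != 3)    0xff
step 4: a <- -3                      0xff
step 5: a <- (4 + c)                 0xff
step 6: a <- (max(c, -5) // 2)       0xff
step 7: a <- (min(4, -2) + (-2 - c)) 0xff
step 8: a <- ((a % -3) * (-2 // -3)) 0xff

Answer: 9 steps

a: 0,0,0,0,0,0,0,0
c: 0,2,2,3,4,5,6,7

steps = 9; useful = 64; efficiency = 64/72 = 8/9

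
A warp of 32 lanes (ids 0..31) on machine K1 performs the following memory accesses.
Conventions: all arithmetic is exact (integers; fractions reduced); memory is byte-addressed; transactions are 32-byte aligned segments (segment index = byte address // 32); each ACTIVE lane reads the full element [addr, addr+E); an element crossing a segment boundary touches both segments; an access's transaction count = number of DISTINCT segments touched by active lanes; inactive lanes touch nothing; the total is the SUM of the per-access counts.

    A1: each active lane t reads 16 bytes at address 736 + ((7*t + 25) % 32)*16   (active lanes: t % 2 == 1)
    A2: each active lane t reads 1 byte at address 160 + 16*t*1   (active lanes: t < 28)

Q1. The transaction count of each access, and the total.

A1: 16 transactions
A2: 14 transactions

Answer: 16,14; total 30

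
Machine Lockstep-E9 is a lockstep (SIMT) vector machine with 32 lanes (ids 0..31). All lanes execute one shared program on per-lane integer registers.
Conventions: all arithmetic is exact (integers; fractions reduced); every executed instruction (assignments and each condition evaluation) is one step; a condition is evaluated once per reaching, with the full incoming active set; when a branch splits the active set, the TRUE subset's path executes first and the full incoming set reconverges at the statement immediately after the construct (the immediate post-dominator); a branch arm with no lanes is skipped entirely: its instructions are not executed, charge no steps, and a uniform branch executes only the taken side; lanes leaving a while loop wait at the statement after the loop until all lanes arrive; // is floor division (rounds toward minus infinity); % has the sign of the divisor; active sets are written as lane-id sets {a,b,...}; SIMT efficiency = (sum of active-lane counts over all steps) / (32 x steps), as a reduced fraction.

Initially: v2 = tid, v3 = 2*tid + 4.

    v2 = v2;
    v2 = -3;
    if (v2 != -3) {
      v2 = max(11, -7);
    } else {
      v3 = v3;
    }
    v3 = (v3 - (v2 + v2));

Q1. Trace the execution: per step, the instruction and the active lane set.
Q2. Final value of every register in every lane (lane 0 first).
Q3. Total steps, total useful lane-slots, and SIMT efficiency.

step 0: v2 <- v2                     {0,1,2,3,4,5,6,7,8,9,10,11,12,13,14,15,16,17,18,19,20,21,22,23,24,25,26,27,28,29,30,31}
step 1: v2 <- -3                     {0,1,2,3,4,5,6,7,8,9,10,11,12,13,14,15,16,17,18,19,20,21,22,23,24,25,26,27,28,29,30,31}
step 2: eval (v2 != -3)              {0,1,2,3,4,5,6,7,8,9,10,11,12,13,14,15,16,17,18,19,20,21,22,23,24,25,26,27,28,29,30,31}
step 3: v3 <- v3                     {0,1,2,3,4,5,6,7,8,9,10,11,12,13,14,15,16,17,18,19,20,21,22,23,24,25,26,27,28,29,30,31}
step 4: v3 <- (v3 - (v2 + v2))       {0,1,2,3,4,5,6,7,8,9,10,11,12,13,14,15,16,17,18,19,20,21,22,23,24,25,26,27,28,29,30,31}

Answer: 5 steps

v2: -3,-3,-3,-3,-3,-3,-3,-3,-3,-3,-3,-3,-3,-3,-3,-3,-3,-3,-3,-3,-3,-3,-3,-3,-3,-3,-3,-3,-3,-3,-3,-3
v3: 10,12,14,16,18,20,22,24,26,28,30,32,34,36,38,40,42,44,46,48,50,52,54,56,58,60,62,64,66,68,70,72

steps = 5; useful = 160; efficiency = 160/160 = 1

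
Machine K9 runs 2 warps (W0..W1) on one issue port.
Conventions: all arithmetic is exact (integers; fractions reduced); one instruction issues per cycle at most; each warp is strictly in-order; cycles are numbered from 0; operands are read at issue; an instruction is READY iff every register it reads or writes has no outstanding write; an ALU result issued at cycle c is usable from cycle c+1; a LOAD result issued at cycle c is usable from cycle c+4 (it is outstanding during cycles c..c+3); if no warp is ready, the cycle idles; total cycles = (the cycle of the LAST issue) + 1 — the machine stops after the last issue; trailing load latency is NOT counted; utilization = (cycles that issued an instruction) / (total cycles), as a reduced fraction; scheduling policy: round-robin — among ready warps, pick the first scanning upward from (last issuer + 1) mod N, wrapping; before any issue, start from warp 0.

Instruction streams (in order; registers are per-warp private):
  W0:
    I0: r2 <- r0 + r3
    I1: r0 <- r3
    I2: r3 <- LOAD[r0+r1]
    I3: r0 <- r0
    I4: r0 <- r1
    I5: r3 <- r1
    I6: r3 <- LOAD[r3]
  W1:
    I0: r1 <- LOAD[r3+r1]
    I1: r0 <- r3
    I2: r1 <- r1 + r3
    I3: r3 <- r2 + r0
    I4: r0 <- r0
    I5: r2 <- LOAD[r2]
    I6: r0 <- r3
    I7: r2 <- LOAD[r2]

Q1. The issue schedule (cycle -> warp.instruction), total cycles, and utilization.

cycle 0: W0.I0
cycle 1: W1.I0
cycle 2: W0.I1
cycle 3: W1.I1
cycle 4: W0.I2
cycle 5: W1.I2
cycle 6: W0.I3
cycle 7: W1.I3
cycle 8: W0.I4
cycle 9: W1.I4
cycle 10: W0.I5
cycle 11: W1.I5
cycle 12: W0.I6
cycle 13: W1.I6
cycle 14: idle
cycle 15: W1.I7

Answer: 16 cycles, utilization 15/16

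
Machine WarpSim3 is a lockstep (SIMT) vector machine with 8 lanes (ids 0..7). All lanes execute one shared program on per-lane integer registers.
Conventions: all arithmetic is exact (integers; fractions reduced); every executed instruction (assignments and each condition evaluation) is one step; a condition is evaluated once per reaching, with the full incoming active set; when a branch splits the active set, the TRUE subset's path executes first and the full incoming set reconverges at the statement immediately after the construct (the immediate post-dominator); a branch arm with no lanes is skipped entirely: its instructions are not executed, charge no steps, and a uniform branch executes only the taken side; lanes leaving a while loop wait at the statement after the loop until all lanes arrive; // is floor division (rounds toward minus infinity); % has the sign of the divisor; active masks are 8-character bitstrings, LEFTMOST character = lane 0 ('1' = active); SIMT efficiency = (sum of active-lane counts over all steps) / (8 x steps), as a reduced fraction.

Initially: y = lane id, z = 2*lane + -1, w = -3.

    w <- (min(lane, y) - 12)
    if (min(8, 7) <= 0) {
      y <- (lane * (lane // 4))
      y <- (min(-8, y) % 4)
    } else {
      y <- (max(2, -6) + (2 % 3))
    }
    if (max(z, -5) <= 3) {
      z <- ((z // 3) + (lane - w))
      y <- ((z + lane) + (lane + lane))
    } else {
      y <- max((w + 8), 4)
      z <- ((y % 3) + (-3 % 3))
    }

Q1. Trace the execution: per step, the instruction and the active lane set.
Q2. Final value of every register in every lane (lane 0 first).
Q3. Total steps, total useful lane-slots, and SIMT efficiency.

step 0: w <- (min(lane, y) - 12)     11111111
step 1: eval (min(8, 7) <= 0)        11111111
step 2: y <- (max(2, -6) + (2 % 3))  11111111
step 3: eval (max(z, -5) <= 3)       11111111
step 4: z <- ((z // 3) + (lane - w)) 11100000
step 5: y <- ((z + lane) + (lane + lane)) 11100000
step 6: y <- max((w + 8), 4)         00011111
step 7: z <- ((y % 3) + (-3 % 3))    00011111

Answer: 8 steps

y: 11,15,19,4,4,4,4,4
z: 11,12,13,1,1,1,1,1
w: -12,-11,-10,-9,-8,-7,-6,-5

steps = 8; useful = 48; efficiency = 48/64 = 3/4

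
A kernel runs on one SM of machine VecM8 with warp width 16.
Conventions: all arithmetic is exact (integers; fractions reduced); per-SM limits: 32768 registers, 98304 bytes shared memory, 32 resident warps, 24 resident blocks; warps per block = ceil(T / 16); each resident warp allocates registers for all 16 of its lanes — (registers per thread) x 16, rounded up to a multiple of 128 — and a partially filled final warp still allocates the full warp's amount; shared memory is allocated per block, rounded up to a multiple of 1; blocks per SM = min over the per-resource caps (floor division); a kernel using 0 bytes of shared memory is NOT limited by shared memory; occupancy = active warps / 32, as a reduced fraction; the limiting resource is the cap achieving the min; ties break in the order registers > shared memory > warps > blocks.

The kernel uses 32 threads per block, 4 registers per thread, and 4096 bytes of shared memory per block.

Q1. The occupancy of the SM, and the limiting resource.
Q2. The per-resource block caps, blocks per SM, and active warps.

Answer: occupancy 1, limited by warps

registers: 128 blocks
shared memory: 24 blocks
warps: 16 blocks
blocks: 24 blocks

Answer: 16 blocks, 32 active warps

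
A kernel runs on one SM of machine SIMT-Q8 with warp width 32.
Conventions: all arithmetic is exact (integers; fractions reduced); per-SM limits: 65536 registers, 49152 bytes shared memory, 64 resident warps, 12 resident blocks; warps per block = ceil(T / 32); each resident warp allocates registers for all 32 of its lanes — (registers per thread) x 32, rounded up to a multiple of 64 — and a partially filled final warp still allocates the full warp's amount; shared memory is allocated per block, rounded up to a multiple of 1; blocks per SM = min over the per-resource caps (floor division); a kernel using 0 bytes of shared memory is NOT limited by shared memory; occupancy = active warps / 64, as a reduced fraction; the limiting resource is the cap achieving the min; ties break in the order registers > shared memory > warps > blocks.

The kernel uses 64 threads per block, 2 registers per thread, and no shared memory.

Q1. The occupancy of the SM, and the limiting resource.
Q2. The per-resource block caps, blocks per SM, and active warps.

Answer: occupancy 3/8, limited by blocks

registers: 512 blocks
shared memory: no limit (kernel uses none)
warps: 32 blocks
blocks: 12 blocks

Answer: 12 blocks, 24 active warps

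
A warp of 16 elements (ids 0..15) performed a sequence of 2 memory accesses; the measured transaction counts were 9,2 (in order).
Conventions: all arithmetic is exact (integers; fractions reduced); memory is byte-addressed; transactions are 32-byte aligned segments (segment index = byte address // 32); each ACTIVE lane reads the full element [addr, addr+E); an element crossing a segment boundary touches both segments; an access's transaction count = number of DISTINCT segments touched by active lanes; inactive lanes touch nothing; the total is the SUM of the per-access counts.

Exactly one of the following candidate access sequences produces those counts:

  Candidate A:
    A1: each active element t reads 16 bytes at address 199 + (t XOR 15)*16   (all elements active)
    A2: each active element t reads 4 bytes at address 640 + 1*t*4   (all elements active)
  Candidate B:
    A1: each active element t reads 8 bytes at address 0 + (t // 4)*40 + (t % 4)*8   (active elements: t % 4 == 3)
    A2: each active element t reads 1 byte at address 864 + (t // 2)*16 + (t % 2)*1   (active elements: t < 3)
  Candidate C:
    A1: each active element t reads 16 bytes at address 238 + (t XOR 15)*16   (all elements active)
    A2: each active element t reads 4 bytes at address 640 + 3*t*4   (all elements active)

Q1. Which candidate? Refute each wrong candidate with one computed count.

B: A1 gives 4 transactions, not 9
C: A2 gives 6 transactions, not 2
A: all counts match (9,2)

Answer: A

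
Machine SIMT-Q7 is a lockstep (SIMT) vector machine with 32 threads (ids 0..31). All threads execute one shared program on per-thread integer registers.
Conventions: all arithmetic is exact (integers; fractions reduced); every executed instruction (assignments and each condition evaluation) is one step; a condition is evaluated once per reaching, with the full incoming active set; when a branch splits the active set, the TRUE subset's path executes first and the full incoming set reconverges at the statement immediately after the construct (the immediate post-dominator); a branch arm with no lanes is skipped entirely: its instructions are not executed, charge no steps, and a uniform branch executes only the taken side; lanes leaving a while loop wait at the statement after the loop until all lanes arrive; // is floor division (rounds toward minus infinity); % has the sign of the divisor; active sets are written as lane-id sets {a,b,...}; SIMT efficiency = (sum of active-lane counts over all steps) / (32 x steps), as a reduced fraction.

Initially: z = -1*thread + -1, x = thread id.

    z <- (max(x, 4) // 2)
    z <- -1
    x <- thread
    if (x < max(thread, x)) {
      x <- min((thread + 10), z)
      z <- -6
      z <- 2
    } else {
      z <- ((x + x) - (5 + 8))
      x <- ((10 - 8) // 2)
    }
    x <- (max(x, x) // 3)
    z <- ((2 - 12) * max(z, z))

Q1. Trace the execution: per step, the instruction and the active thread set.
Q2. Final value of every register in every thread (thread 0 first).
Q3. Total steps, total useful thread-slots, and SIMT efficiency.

step 0: z <- (max(x, 4) // 2)        {0,1,2,3,4,5,6,7,8,9,10,11,12,13,14,15,16,17,18,19,20,21,22,23,24,25,26,27,28,29,30,31}
step 1: z <- -1                      {0,1,2,3,4,5,6,7,8,9,10,11,12,13,14,15,16,17,18,19,20,21,22,23,24,25,26,27,28,29,30,31}
step 2: x <- thread                  {0,1,2,3,4,5,6,7,8,9,10,11,12,13,14,15,16,17,18,19,20,21,22,23,24,25,26,27,28,29,30,31}
step 3: eval (x < max(thread, x))    {0,1,2,3,4,5,6,7,8,9,10,11,12,13,14,15,16,17,18,19,20,21,22,23,24,25,26,27,28,29,30,31}
step 4: z <- ((x + x) - (5 + 8))     {0,1,2,3,4,5,6,7,8,9,10,11,12,13,14,15,16,17,18,19,20,21,22,23,24,25,26,27,28,29,30,31}
step 5: x <- ((10 - 8) // 2)         {0,1,2,3,4,5,6,7,8,9,10,11,12,13,14,15,16,17,18,19,20,21,22,23,24,25,26,27,28,29,30,31}
step 6: x <- (max(x, x) // 3)        {0,1,2,3,4,5,6,7,8,9,10,11,12,13,14,15,16,17,18,19,20,21,22,23,24,25,26,27,28,29,30,31}
step 7: z <- ((2 - 12) * max(z, z))  {0,1,2,3,4,5,6,7,8,9,10,11,12,13,14,15,16,17,18,19,20,21,22,23,24,25,26,27,28,29,30,31}

Answer: 8 steps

z: 130,110,90,70,50,30,10,-10,-30,-50,-70,-90,-110,-130,-150,-170,-190,-210,-230,-250,-270,-290,-310,-330,-350,-370,-390,-410,-430,-450,-470,-490
x: 0,0,0,0,0,0,0,0,0,0,0,0,0,0,0,0,0,0,0,0,0,0,0,0,0,0,0,0,0,0,0,0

steps = 8; useful = 256; efficiency = 256/256 = 1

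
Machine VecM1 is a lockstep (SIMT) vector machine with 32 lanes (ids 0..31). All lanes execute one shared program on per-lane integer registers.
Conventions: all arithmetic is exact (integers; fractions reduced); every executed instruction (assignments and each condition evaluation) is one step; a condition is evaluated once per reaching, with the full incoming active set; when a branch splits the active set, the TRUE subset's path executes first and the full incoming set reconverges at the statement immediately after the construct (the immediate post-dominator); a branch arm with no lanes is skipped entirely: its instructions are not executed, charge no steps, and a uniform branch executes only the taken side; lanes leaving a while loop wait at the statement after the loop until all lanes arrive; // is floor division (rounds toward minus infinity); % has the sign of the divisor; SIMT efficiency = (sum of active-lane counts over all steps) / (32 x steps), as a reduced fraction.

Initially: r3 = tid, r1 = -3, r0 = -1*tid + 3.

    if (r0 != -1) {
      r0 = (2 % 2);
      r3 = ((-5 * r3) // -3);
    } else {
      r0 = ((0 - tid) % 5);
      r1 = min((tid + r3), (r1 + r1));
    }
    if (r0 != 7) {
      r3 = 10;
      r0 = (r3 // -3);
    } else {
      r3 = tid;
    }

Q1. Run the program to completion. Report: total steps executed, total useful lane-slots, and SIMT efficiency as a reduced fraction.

Answer: 8 steps, 192 useful, 3/4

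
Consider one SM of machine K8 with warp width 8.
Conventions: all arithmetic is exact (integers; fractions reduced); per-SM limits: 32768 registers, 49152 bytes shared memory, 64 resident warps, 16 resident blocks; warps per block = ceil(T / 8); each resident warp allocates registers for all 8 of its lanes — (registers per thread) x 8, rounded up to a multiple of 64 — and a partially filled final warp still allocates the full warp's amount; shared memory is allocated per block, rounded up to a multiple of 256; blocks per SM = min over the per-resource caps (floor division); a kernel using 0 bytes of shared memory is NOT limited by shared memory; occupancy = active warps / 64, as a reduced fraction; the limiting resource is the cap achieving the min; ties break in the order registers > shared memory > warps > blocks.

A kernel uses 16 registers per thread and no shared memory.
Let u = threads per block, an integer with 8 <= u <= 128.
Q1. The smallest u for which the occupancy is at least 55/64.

Answer: u = 25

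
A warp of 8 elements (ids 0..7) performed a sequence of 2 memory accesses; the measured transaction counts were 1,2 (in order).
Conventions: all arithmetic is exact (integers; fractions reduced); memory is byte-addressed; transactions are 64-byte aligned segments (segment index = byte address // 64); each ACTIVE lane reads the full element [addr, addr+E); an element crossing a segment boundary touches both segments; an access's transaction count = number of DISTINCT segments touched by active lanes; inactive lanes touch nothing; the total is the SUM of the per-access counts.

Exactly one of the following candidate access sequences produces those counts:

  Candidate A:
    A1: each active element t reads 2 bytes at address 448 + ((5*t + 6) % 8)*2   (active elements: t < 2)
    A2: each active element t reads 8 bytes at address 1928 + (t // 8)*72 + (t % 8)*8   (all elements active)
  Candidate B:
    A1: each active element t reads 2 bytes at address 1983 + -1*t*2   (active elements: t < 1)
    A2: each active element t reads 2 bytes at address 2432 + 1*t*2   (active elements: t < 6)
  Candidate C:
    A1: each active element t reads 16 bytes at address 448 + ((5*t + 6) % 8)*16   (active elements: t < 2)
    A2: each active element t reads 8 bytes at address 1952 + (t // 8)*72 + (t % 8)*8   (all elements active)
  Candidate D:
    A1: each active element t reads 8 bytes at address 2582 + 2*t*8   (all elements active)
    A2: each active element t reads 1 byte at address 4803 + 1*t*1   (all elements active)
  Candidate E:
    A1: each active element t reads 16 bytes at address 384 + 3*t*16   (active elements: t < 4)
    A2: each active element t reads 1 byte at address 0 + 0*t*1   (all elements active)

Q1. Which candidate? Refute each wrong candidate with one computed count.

B: A1 gives 2 transactions, not 1
C: A1 gives 2 transactions, not 1
D: A1 gives 3 transactions, not 1
E: A1 gives 3 transactions, not 1
A: all counts match (1,2)

Answer: A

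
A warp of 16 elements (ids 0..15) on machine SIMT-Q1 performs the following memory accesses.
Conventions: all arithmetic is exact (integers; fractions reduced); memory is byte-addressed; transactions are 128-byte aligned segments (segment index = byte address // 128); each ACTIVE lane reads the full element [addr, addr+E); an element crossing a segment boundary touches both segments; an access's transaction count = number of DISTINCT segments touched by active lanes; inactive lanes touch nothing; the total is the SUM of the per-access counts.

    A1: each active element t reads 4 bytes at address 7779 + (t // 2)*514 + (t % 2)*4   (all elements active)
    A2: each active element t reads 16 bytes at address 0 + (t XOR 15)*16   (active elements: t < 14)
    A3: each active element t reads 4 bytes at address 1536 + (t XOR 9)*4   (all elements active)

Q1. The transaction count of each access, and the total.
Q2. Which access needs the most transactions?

A1: 8 transactions
A2: 2 transactions
A3: 1 transaction

Answer: 8,2,1; total 11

Answer: A1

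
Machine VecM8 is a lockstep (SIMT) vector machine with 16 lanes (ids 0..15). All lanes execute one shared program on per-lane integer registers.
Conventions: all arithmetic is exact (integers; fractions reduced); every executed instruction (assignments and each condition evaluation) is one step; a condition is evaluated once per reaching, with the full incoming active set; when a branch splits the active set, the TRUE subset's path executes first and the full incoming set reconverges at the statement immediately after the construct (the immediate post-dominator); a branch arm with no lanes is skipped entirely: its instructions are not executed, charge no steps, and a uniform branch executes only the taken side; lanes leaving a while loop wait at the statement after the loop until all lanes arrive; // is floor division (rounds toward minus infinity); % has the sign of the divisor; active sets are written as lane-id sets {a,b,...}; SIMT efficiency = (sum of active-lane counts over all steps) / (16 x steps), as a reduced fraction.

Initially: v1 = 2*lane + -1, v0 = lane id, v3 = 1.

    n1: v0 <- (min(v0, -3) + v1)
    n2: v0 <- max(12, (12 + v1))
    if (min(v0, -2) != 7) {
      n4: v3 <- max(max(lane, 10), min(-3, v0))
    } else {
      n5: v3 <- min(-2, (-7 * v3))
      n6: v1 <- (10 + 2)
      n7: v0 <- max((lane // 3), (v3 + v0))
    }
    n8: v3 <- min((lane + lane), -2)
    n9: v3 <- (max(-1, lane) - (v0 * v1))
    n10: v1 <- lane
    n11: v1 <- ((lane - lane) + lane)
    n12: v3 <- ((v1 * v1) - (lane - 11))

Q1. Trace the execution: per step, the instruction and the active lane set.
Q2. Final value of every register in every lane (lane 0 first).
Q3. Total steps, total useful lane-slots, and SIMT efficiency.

step 0: v0 <- (min(v0, -3) + v1)     {0,1,2,3,4,5,6,7,8,9,10,11,12,13,14,15}
step 1: v0 <- max(12, (12 + v1))     {0,1,2,3,4,5,6,7,8,9,10,11,12,13,14,15}
step 2: eval (min(v0, -2) != 7)      {0,1,2,3,4,5,6,7,8,9,10,11,12,13,14,15}
step 3: v3 <- max(max(lane, 10), min(-3, v0)) {0,1,2,3,4,5,6,7,8,9,10,11,12,13,14,15}
step 4: v3 <- min((lane + lane), -2) {0,1,2,3,4,5,6,7,8,9,10,11,12,13,14,15}
step 5: v3 <- (max(-1, lane) - (v0 * v1)) {0,1,2,3,4,5,6,7,8,9,10,11,12,13,14,15}
step 6: v1 <- lane                   {0,1,2,3,4,5,6,7,8,9,10,11,12,13,14,15}
step 7: v1 <- ((lane - lane) + lane) {0,1,2,3,4,5,6,7,8,9,10,11,12,13,14,15}
step 8: v3 <- ((v1 * v1) - (lane - 11)) {0,1,2,3,4,5,6,7,8,9,10,11,12,13,14,15}

Answer: 9 steps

v1: 0,1,2,3,4,5,6,7,8,9,10,11,12,13,14,15
v0: 12,13,15,17,19,21,23,25,27,29,31,33,35,37,39,41
v3: 11,11,13,17,23,31,41,53,67,83,101,121,143,167,193,221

steps = 9; useful = 144; efficiency = 144/144 = 1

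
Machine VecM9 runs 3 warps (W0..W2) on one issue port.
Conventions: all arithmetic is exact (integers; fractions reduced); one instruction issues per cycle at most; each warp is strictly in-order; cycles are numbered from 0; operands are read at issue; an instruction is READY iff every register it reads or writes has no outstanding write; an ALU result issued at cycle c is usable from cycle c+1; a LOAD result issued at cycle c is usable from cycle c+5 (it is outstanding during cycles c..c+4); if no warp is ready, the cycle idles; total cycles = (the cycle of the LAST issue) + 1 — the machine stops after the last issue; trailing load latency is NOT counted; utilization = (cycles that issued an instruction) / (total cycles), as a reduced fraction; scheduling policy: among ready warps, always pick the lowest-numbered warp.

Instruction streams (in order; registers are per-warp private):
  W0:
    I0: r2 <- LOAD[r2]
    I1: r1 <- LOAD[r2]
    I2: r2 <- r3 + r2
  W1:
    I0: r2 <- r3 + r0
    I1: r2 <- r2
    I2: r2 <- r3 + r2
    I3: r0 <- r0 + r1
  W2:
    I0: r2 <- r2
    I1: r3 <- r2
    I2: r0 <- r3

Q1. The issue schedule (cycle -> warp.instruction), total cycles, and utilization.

cycle 0: W0.I0
cycle 1: W1.I0
cycle 2: W1.I1
cycle 3: W1.I2
cycle 4: W1.I3
cycle 5: W0.I1
cycle 6: W0.I2
cycle 7: W2.I0
cycle 8: W2.I1
cycle 9: W2.I2

Answer: 10 cycles, utilization 1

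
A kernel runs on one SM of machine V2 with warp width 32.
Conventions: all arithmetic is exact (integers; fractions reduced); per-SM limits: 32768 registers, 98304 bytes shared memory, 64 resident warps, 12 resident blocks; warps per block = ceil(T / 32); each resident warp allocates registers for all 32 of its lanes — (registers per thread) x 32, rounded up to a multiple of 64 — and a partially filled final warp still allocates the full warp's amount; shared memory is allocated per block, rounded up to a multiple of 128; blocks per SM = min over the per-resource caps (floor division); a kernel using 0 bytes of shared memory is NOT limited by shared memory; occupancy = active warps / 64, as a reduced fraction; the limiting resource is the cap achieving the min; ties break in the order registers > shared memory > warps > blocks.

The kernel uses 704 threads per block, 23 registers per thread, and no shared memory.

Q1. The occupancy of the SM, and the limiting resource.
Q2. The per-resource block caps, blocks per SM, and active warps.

Answer: occupancy 11/32, limited by registers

registers: 1 block
shared memory: no limit (kernel uses none)
warps: 2 blocks
blocks: 12 blocks

Answer: 1 block, 22 active warps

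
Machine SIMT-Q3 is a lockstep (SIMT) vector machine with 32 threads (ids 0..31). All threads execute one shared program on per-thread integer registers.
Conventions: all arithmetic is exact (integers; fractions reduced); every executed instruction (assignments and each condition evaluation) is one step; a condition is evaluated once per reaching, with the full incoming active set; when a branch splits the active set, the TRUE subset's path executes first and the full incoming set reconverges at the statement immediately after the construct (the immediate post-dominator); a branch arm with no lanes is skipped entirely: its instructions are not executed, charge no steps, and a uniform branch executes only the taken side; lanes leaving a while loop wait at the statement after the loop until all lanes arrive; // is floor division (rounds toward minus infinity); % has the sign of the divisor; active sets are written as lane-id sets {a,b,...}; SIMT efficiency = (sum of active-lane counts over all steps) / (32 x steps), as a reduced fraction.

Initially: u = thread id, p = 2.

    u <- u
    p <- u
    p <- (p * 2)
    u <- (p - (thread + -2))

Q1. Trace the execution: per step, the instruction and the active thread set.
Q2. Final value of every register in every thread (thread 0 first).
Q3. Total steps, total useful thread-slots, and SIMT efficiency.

step 0: u <- u                       {0,1,2,3,4,5,6,7,8,9,10,11,12,13,14,15,16,17,18,19,20,21,22,23,24,25,26,27,28,29,30,31}
step 1: p <- u                       {0,1,2,3,4,5,6,7,8,9,10,11,12,13,14,15,16,17,18,19,20,21,22,23,24,25,26,27,28,29,30,31}
step 2: p <- (p * 2)                 {0,1,2,3,4,5,6,7,8,9,10,11,12,13,14,15,16,17,18,19,20,21,22,23,24,25,26,27,28,29,30,31}
step 3: u <- (p - (thread + -2))     {0,1,2,3,4,5,6,7,8,9,10,11,12,13,14,15,16,17,18,19,20,21,22,23,24,25,26,27,28,29,30,31}

Answer: 4 steps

u: 2,3,4,5,6,7,8,9,10,11,12,13,14,15,16,17,18,19,20,21,22,23,24,25,26,27,28,29,30,31,32,33
p: 0,2,4,6,8,10,12,14,16,18,20,22,24,26,28,30,32,34,36,38,40,42,44,46,48,50,52,54,56,58,60,62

steps = 4; useful = 128; efficiency = 128/128 = 1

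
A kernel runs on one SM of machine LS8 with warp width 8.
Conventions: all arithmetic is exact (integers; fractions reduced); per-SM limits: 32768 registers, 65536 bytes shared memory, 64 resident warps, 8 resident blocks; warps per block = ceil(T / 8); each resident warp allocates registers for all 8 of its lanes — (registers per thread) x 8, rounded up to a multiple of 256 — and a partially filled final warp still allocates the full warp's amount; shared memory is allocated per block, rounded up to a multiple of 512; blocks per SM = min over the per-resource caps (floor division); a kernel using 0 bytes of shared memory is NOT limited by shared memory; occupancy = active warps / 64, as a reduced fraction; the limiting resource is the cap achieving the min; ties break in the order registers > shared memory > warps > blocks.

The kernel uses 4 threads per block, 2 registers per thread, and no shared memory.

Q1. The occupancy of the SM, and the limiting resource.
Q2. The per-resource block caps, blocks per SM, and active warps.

Answer: occupancy 1/8, limited by blocks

registers: 128 blocks
shared memory: no limit (kernel uses none)
warps: 64 blocks
blocks: 8 blocks

Answer: 8 blocks, 8 active warps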